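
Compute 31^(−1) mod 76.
31^(−1) ≡ 27 (mod 76)

Apply the extended Euclidean algorithm to (76, 31), tracking rows (r, s, t) with s·76 + t·31 = r. Each division r_prev = q·r_cur + r_new produces the new row as (previous row) − q·(current row):
  row A: (76, 1, 0)   [1·76 + 0·31 = 76]
  row B: (31, 0, 1)   [0·76 + 1·31 = 31]
  76 = 2·31 + 14   → row C = row A − 2·row B = (14, 1, −2)   [check: 1·76 − 2·31 = 14]
  31 = 2·14 + 3   → row D = row B − 2·row C = (3, −2, 5)   [check: −2·76 + 5·31 = 3]
  14 = 4·3 + 2   → row E = row C − 4·row D = (2, 9, −22)   [check: 9·76 − 22·31 = 2]
  3 = 1·2 + 1   → row F = row D − 1·row E = (1, −11, 27)   [check: −11·76 + 27·31 = 1]
  2 = 2·1 + 0   → remainder 0, stop. gcd = 1 (last nonzero row F).
The gcd is 1, so 31 is invertible mod 76. The last nonzero row gives −11·76 + 27·31 = 1, so t = 27. So 31^(−1) ≡ 27 (mod 76). Verify: 31 · 27 = 837 ≡ 1 (mod 76). ✓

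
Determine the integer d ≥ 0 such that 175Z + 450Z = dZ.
(175, 450) = (25); d = 25

In the PID Z, (a, b) is generated by gcd(a, b). Compute gcd(450, 175) with the extended Euclidean algorithm, tracking rows (r, s, t) with s·450 + t·175 = r:
  row A: (450, 1, 0)   [1·450 + 0·175 = 450]
  row B: (175, 0, 1)   [0·450 + 1·175 = 175]
  450 = 2·175 + 100   → row C = row A − 2·row B = (100, 1, −2)   [check: 1·450 − 2·175 = 100]
  175 = 1·100 + 75   → row D = row B − 1·row C = (75, −1, 3)   [check: −1·450 + 3·175 = 75]
  100 = 1·75 + 25   → row E = row C − 1·row D = (25, 2, −5)   [check: 2·450 − 5·175 = 25]
  75 = 3·25 + 0   → remainder 0, stop. gcd = 25 (last nonzero row E).
So gcd(175, 450) = 25, with Bézout identity 2·450 − 5·175 = 25. Containment (⊇): the Bézout identity exhibits 25 as an element of (175, 450), giving (25) ⊆ (175, 450). Containment (⊆): since 25 | 175 and 25 | 450 (175 = 25·7, 450 = 25·18), every Z-linear combination of 175 and 450 is divisible by 25, so (175, 450) ⊆ (25). Therefore (175, 450) = (25), d = 25.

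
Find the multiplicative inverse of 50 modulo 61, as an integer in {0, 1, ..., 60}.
50^(−1) ≡ 11 (mod 61)

Apply the extended Euclidean algorithm to (61, 50), tracking rows (r, s, t) with s·61 + t·50 = r. Each division r_prev = q·r_cur + r_new produces the new row as (previous row) − q·(current row):
  row A: (61, 1, 0)   [1·61 + 0·50 = 61]
  row B: (50, 0, 1)   [0·61 + 1·50 = 50]
  61 = 1·50 + 11   → row C = row A − 1·row B = (11, 1, −1)   [check: 1·61 − 1·50 = 11]
  50 = 4·11 + 6   → row D = row B − 4·row C = (6, −4, 5)   [check: −4·61 + 5·50 = 6]
  11 = 1·6 + 5   → row E = row C − 1·row D = (5, 5, −6)   [check: 5·61 − 6·50 = 5]
  6 = 1·5 + 1   → row F = row D − 1·row E = (1, −9, 11)   [check: −9·61 + 11·50 = 1]
  5 = 5·1 + 0   → remainder 0, stop. gcd = 1 (last nonzero row F).
The gcd is 1, so 50 is invertible mod 61. The last nonzero row gives −9·61 + 11·50 = 1, so t = 11. So 50^(−1) ≡ 11 (mod 61). Verify: 50 · 11 = 550 ≡ 1 (mod 61). ✓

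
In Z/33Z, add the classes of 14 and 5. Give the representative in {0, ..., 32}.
Both summands are already reduced mod 33. 14 + 5 = 19; 19 = 0·33 + 19, so (14 + 5) mod 33 = 19.

Final answer: 19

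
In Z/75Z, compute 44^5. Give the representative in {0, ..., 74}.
Use repeated squaring. Binary(5) = 101. Walk through the bits of the exponent 5 left-to-right: at each bit after the leading one, square the running value, then multiply by 44 if the bit is 1 (always reducing mod 75):
  bit 1 = 1 (leading): start with 44.
  bit 2 = 0: square 44^2 = 1936 ≡ 61 (mod 75).
  bit 3 = 1: square 61^2 = 3721 ≡ 46; bit is 1, so multiply 46·44 = 2024 ≡ 74 (mod 75).
Final value: 44^5 ≡ 74 (mod 75).

Final answer: 74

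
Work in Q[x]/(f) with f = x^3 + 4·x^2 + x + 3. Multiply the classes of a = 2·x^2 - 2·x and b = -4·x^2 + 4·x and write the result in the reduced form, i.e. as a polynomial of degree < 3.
First multiply in Q[x] without reducing: a · b = -8·x^4 + 16·x^3 - 8·x^2. Now divide by f(x) = x^3 + 4·x^2 + x + 3, eliminating the leading term at each step:
  leading term -8·x^4: subtract (-8·x)·f(x) = -8·x^4 - 32·x^3 - 8·x^2 - 24·x, leaving 48·x^3 + 24·x
  leading term 48·x^3: subtract (48)·f(x) = 48·x^3 + 192·x^2 + 48·x + 144, leaving -192·x^2 - 24·x - 144
The degree is now < 3, so this is the remainder. Hence a · b ≡ -192·x^2 - 24·x - 144 in Q[x]/(f).

Final answer: a · b ≡ -192·x^2 - 24·x - 144 (mod f(x))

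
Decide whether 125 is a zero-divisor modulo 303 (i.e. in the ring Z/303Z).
NO

gcd(125, 303) = 1, so 125 is a unit in Z/303Z (it has a multiplicative inverse). A unit cannot be a zero-divisor: if 125·b ≡ 0 then multiplying both sides by 125^(−1) gives b ≡ 0. So 125 is not a zero-divisor.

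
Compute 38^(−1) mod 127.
Apply the extended Euclidean algorithm to (127, 38), tracking rows (r, s, t) with s·127 + t·38 = r. Each division r_prev = q·r_cur + r_new produces the new row as (previous row) − q·(current row):
  row A: (127, 1, 0)   [1·127 + 0·38 = 127]
  row B: (38, 0, 1)   [0·127 + 1·38 = 38]
  127 = 3·38 + 13   → row C = row A − 3·row B = (13, 1, −3)   [check: 1·127 − 3·38 = 13]
  38 = 2·13 + 12   → row D = row B − 2·row C = (12, −2, 7)   [check: −2·127 + 7·38 = 12]
  13 = 1·12 + 1   → row E = row C − 1·row D = (1, 3, −10)   [check: 3·127 − 10·38 = 1]
  12 = 12·1 + 0   → remainder 0, stop. gcd = 1 (last nonzero row E).
The gcd is 1, so 38 is invertible mod 127. The last nonzero row gives 3·127 − 10·38 = 1, so t = −10. So 38^(−1) ≡ −10 ≡ 117 (mod 127). Verify: 38 · 117 = 4446 ≡ 1 (mod 127). ✓

Final answer: 38^(−1) ≡ 117 (mod 127)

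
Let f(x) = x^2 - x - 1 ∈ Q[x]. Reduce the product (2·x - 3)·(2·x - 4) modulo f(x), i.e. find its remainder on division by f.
a · b ≡ 16 - 10·x (mod f(x))

First multiply in Q[x] without reducing: a · b = 4·x^2 - 14·x + 12. Now divide by f(x) = x^2 - x - 1, eliminating the leading term at each step:
  leading term 4·x^2: subtract (4)·f(x) = 4·x^2 - 4·x - 4, leaving 16 - 10·x
The degree is now < 2, so this is the remainder. Hence a · b ≡ 16 - 10·x in Q[x]/(f).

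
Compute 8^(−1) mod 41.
Apply the extended Euclidean algorithm to (41, 8), tracking rows (r, s, t) with s·41 + t·8 = r. Each division r_prev = q·r_cur + r_new produces the new row as (previous row) − q·(current row):
  row A: (41, 1, 0)   [1·41 + 0·8 = 41]
  row B: (8, 0, 1)   [0·41 + 1·8 = 8]
  41 = 5·8 + 1   → row C = row A − 5·row B = (1, 1, −5)   [check: 1·41 − 5·8 = 1]
  8 = 8·1 + 0   → remainder 0, stop. gcd = 1 (last nonzero row C).
The gcd is 1, so 8 is invertible mod 41. The last nonzero row gives 1·41 − 5·8 = 1, so t = −5. So 8^(−1) ≡ −5 ≡ 36 (mod 41). Verify: 8 · 36 = 288 ≡ 1 (mod 41). ✓

Final answer: 8^(−1) ≡ 36 (mod 41)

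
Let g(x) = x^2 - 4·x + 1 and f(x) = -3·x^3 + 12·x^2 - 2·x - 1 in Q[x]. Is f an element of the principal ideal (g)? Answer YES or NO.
In Q[x] the ideal (g) consists of all multiples of g, so f ∈ (g) iff g | f, i.e. iff the remainder of f on division by g is 0. Divide f by g (g is monic, so eliminate the leading term of the running remainder at each step):
  leading term -3·x^3: subtract (-3·x)·g(x) = -3·x^3 + 12·x^2 - 3·x, leaving x - 1
The remainder r(x) = x - 1 ≠ 0 (and deg r < deg g), so g ∤ f, i.e. f ∉ (g).

Final answer: NO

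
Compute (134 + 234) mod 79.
52

Reduce the summands first: 134 ≡ 55, 234 ≡ 76 (mod 79), so 134 + 234 ≡ 55 + 76 (mod 79). 55 + 76 = 131; 131 = 1·79 + 52, so (134 + 234) mod 79 = 52.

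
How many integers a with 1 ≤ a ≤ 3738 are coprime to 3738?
1056

The number of a ∈ {1, ..., 3738} with gcd(a, 3738) = 1 is by definition Euler's totient φ(3738). φ is multiplicative, with φ(p^e) = p^e − p^(e−1). Factorise 3738 = 2 · 3 · 7 · 89. Then
  φ(3738) = (2 − 1) · (3 − 1) · (7 − 1) · (89 − 1) = 1 · 2 · 6 · 88 = 1056.
So there are 1056 such integers.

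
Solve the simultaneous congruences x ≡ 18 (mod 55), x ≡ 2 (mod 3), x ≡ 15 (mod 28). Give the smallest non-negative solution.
The moduli 55, 3, 28 are pairwise coprime, so by the CRT there is a unique solution mod 55·3·28 = 4620.
Solve by successive substitution. Start with x ≡ 18 (mod 55).
  Combine with x ≡ 2 (mod 3): write x = 18 + 55·t and require 18 + 55·t ≡ 2 (mod 3), i.e. 55·t ≡ 2 − 18 ≡ 2 (mod 3). Since 55^(−1) ≡ 1 (mod 3) (55 ≡ 1 (mod 3)), t ≡ 1·2 ≡ 2 (mod 3). So x ≡ 18 + 55·2 = 128 (mod 165).
  Combine with x ≡ 15 (mod 28): write x = 128 + 165·t and require 128 + 165·t ≡ 15 (mod 28), i.e. 165·t ≡ 15 − 128 ≡ 27 (mod 28). Since 165^(−1) ≡ 9 (mod 28) (165 ≡ 25 (mod 28)), t ≡ 9·27 ≡ 19 (mod 28). So x ≡ 128 + 165·19 = 3263 (mod 4620).
Unique solution in [0, 4620): x = 3263.

Final answer: x ≡ 3263 (mod 4620); the representative in [0, 4620) is 3263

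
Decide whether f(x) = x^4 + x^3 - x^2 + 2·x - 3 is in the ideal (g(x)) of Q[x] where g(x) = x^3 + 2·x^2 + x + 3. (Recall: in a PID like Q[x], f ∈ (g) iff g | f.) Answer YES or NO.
YES

In Q[x] the ideal (g) consists of all multiples of g, so f ∈ (g) iff g | f, i.e. iff the remainder of f on division by g is 0. Divide f by g (g is monic, so eliminate the leading term of the running remainder at each step):
  leading term x^4: subtract (x)·g(x) = x^4 + 2·x^3 + x^2 + 3·x, leaving -x^3 - 2·x^2 - x - 3
  leading term -x^3: subtract (-1)·g(x) = -x^3 - 2·x^2 - x - 3, leaving 0
The remainder is 0, so f(x) = g(x) · h(x) with h(x) = x - 1. Hence g | f, i.e. f ∈ (g).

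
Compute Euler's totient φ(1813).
φ(1813) = 1512

φ is multiplicative, with φ(p^e) = p^e − p^(e−1). Factorise 1813 = 7^2 · 37. Then
  φ(1813) = (7^2 − 7^1) · (37 − 1) = 42 · 36 = 1512.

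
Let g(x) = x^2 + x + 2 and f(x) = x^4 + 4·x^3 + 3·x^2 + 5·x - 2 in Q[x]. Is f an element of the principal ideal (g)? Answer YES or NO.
NO

In Q[x] the ideal (g) consists of all multiples of g, so f ∈ (g) iff g | f, i.e. iff the remainder of f on division by g is 0. Divide f by g (g is monic, so eliminate the leading term of the running remainder at each step):
  leading term x^4: subtract (x^2)·g(x) = x^4 + x^3 + 2·x^2, leaving 3·x^3 + x^2 + 5·x - 2
  leading term 3·x^3: subtract (3·x)·g(x) = 3·x^3 + 3·x^2 + 6·x, leaving -2·x^2 - x - 2
  leading term -2·x^2: subtract (-2)·g(x) = -2·x^2 - 2·x - 4, leaving x + 2
The remainder r(x) = x + 2 ≠ 0 (and deg r < deg g), so g ∤ f, i.e. f ∉ (g).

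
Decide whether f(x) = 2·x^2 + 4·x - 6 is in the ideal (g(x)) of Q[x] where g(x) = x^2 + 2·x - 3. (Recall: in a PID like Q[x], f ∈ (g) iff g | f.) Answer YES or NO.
In Q[x] the ideal (g) consists of all multiples of g, so f ∈ (g) iff g | f, i.e. iff the remainder of f on division by g is 0. Divide f by g (g is monic, so eliminate the leading term of the running remainder at each step):
  leading term 2·x^2: subtract (2)·g(x) = 2·x^2 + 4·x - 6, leaving 0
The remainder is 0, so f(x) = g(x) · h(x) with h(x) = 2. Hence g | f, i.e. f ∈ (g).

Final answer: YES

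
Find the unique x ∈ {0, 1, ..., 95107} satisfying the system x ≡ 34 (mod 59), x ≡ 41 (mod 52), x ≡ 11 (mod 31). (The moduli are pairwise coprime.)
The moduli 59, 52, 31 are pairwise coprime, so by the CRT there is a unique solution mod 59·52·31 = 95108.
Solve by successive substitution. Start with x ≡ 34 (mod 59).
  Combine with x ≡ 41 (mod 52): write x = 34 + 59·t and require 34 + 59·t ≡ 41 (mod 52), i.e. 59·t ≡ 41 − 34 ≡ 7 (mod 52). Since 59^(−1) ≡ 15 (mod 52) (59 ≡ 7 (mod 52)), t ≡ 15·7 ≡ 1 (mod 52). So x ≡ 34 + 59·1 = 93 (mod 3068).
  Combine with x ≡ 11 (mod 31): write x = 93 + 3068·t and require 93 + 3068·t ≡ 11 (mod 31), i.e. 3068·t ≡ 11 − 93 ≡ 11 (mod 31). Since 3068^(−1) ≡ 30 (mod 31) (3068 ≡ 30 (mod 31)), t ≡ 30·11 ≡ 20 (mod 31). So x ≡ 93 + 3068·20 = 61453 (mod 95108).
Unique solution in [0, 95108): x = 61453.

Final answer: x ≡ 61453 (mod 95108); the representative in [0, 95108) is 61453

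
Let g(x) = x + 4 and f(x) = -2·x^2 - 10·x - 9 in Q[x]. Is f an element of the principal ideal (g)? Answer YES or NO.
In Q[x] the ideal (g) consists of all multiples of g, so f ∈ (g) iff g | f, i.e. iff the remainder of f on division by g is 0. Divide f by g (g is monic, so eliminate the leading term of the running remainder at each step):
  leading term -2·x^2: subtract (-2·x)·g(x) = -2·x^2 - 8·x, leaving -2·x - 9
  leading term -2·x: subtract (-2)·g(x) = -2·x - 8, leaving -1
The remainder r(x) = -1 ≠ 0 (and deg r < deg g), so g ∤ f, i.e. f ∉ (g).

Final answer: NO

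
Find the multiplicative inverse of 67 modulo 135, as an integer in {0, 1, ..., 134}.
Apply the extended Euclidean algorithm to (135, 67), tracking rows (r, s, t) with s·135 + t·67 = r. Each division r_prev = q·r_cur + r_new produces the new row as (previous row) − q·(current row):
  row A: (135, 1, 0)   [1·135 + 0·67 = 135]
  row B: (67, 0, 1)   [0·135 + 1·67 = 67]
  135 = 2·67 + 1   → row C = row A − 2·row B = (1, 1, −2)   [check: 1·135 − 2·67 = 1]
  67 = 67·1 + 0   → remainder 0, stop. gcd = 1 (last nonzero row C).
The gcd is 1, so 67 is invertible mod 135. The last nonzero row gives 1·135 − 2·67 = 1, so t = −2. So 67^(−1) ≡ −2 ≡ 133 (mod 135). Verify: 67 · 133 = 8911 ≡ 1 (mod 135). ✓

Final answer: 67^(−1) ≡ 133 (mod 135)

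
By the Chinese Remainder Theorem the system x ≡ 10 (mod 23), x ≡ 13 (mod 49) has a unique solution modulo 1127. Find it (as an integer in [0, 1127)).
x ≡ 1091 (mod 1127); the representative in [0, 1127) is 1091

The moduli 23, 49 are pairwise coprime, so by the CRT there is a unique solution mod 23·49 = 1127.
Solve by successive substitution. Start with x ≡ 10 (mod 23).
  Combine with x ≡ 13 (mod 49): write x = 10 + 23·t and require 10 + 23·t ≡ 13 (mod 49), i.e. 23·t ≡ 13 − 10 ≡ 3 (mod 49). Since 23^(−1) ≡ 32 (mod 49), t ≡ 32·3 ≡ 47 (mod 49). So x ≡ 10 + 23·47 = 1091 (mod 1127).
Unique solution in [0, 1127): x = 1091.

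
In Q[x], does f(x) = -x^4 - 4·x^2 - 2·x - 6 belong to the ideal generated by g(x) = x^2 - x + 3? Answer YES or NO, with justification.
In Q[x] the ideal (g) consists of all multiples of g, so f ∈ (g) iff g | f, i.e. iff the remainder of f on division by g is 0. Divide f by g (g is monic, so eliminate the leading term of the running remainder at each step):
  leading term -x^4: subtract (-x^2)·g(x) = -x^4 + x^3 - 3·x^2, leaving -x^3 - x^2 - 2·x - 6
  leading term -x^3: subtract (-x)·g(x) = -x^3 + x^2 - 3·x, leaving -2·x^2 + x - 6
  leading term -2·x^2: subtract (-2)·g(x) = -2·x^2 + 2·x - 6, leaving -x
The remainder r(x) = -x ≠ 0 (and deg r < deg g), so g ∤ f, i.e. f ∉ (g).

Final answer: NO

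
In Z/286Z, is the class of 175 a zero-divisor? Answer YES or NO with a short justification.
NO

gcd(175, 286) = 1, so 175 is a unit in Z/286Z (it has a multiplicative inverse). A unit cannot be a zero-divisor: if 175·b ≡ 0 then multiplying both sides by 175^(−1) gives b ≡ 0. So 175 is not a zero-divisor.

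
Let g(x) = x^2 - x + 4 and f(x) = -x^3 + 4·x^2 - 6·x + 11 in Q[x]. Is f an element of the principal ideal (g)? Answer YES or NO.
NO

In Q[x] the ideal (g) consists of all multiples of g, so f ∈ (g) iff g | f, i.e. iff the remainder of f on division by g is 0. Divide f by g (g is monic, so eliminate the leading term of the running remainder at each step):
  leading term -x^3: subtract (-x)·g(x) = -x^3 + x^2 - 4·x, leaving 3·x^2 - 2·x + 11
  leading term 3·x^2: subtract (3)·g(x) = 3·x^2 - 3·x + 12, leaving x - 1
The remainder r(x) = x - 1 ≠ 0 (and deg r < deg g), so g ∤ f, i.e. f ∉ (g).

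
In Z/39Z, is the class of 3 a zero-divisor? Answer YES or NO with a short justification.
gcd(3, 39) = 3 > 1, so 3 is not a unit in Z/39Z. In Z/nZ every nonzero non-unit is a zero-divisor: explicitly, take b = 39/gcd = 13 ≠ 0 (mod 39); then 3·13 = 39 = 1·39, i.e. 3·13 ≡ 0 (mod 39). So 3 is a zero-divisor.

Final answer: YES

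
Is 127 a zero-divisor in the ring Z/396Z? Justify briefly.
NO

gcd(127, 396) = 1, so 127 is a unit in Z/396Z (it has a multiplicative inverse). A unit cannot be a zero-divisor: if 127·b ≡ 0 then multiplying both sides by 127^(−1) gives b ≡ 0. So 127 is not a zero-divisor.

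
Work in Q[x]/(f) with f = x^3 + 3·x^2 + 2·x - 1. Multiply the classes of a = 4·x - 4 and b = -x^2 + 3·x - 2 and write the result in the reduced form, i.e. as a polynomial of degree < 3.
a · b ≡ 28·x^2 - 12·x + 4 (mod f(x))

First multiply in Q[x] without reducing: a · b = -4·x^3 + 16·x^2 - 20·x + 8. Now divide by f(x) = x^3 + 3·x^2 + 2·x - 1, eliminating the leading term at each step:
  leading term -4·x^3: subtract (-4)·f(x) = -4·x^3 - 12·x^2 - 8·x + 4, leaving 28·x^2 - 12·x + 4
The degree is now < 3, so this is the remainder. Hence a · b ≡ 28·x^2 - 12·x + 4 in Q[x]/(f).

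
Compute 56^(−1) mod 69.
Apply the extended Euclidean algorithm to (69, 56), tracking rows (r, s, t) with s·69 + t·56 = r. Each division r_prev = q·r_cur + r_new produces the new row as (previous row) − q·(current row):
  row A: (69, 1, 0)   [1·69 + 0·56 = 69]
  row B: (56, 0, 1)   [0·69 + 1·56 = 56]
  69 = 1·56 + 13   → row C = row A − 1·row B = (13, 1, −1)   [check: 1·69 − 1·56 = 13]
  56 = 4·13 + 4   → row D = row B − 4·row C = (4, −4, 5)   [check: −4·69 + 5·56 = 4]
  13 = 3·4 + 1   → row E = row C − 3·row D = (1, 13, −16)   [check: 13·69 − 16·56 = 1]
  4 = 4·1 + 0   → remainder 0, stop. gcd = 1 (last nonzero row E).
The gcd is 1, so 56 is invertible mod 69. The last nonzero row gives 13·69 − 16·56 = 1, so t = −16. So 56^(−1) ≡ −16 ≡ 53 (mod 69). Verify: 56 · 53 = 2968 ≡ 1 (mod 69). ✓

Final answer: 56^(−1) ≡ 53 (mod 69)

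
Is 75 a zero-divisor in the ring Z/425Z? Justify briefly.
YES

gcd(75, 425) = 25 > 1, so 75 is not a unit in Z/425Z. In Z/nZ every nonzero non-unit is a zero-divisor: explicitly, take b = 425/gcd = 17 ≠ 0 (mod 425); then 75·17 = 1275 = 3·425, i.e. 75·17 ≡ 0 (mod 425). So 75 is a zero-divisor.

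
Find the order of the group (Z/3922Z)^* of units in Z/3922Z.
|(Z/3922Z)^*| = 1872

(Z/3922Z)^* consists of the classes a with gcd(a, 3922) = 1, so its order is φ(3922). φ is multiplicative, with φ(p^e) = p^e − p^(e−1). Factorise 3922 = 2 · 37 · 53. Then
  φ(3922) = (2 − 1) · (37 − 1) · (53 − 1) = 1 · 36 · 52 = 1872.
Thus |(Z/3922Z)^*| = 1872.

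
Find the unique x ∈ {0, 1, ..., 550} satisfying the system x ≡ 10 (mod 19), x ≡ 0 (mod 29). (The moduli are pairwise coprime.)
x ≡ 29 (mod 551); the representative in [0, 551) is 29

The moduli 19, 29 are pairwise coprime, so by the CRT there is a unique solution mod 19·29 = 551.
Solve by successive substitution. Start with x ≡ 10 (mod 19).
  Combine with x ≡ 0 (mod 29): write x = 10 + 19·t and require 10 + 19·t ≡ 0 (mod 29), i.e. 19·t ≡ 0 − 10 ≡ 19 (mod 29). Since 19^(−1) ≡ 26 (mod 29), t ≡ 26·19 ≡ 1 (mod 29). So x ≡ 10 + 19·1 = 29 (mod 551).
Unique solution in [0, 551): x = 29.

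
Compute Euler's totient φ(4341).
φ is multiplicative, with φ(p^e) = p^e − p^(e−1). Factorise 4341 = 3 · 1447. Then
  φ(4341) = (3 − 1) · (1447 − 1) = 2 · 1446 = 2892.

Final answer: φ(4341) = 2892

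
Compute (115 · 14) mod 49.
Reduce the factors first: 115 ≡ 17 (mod 49), so 115 · 14 ≡ 17 · 14 (mod 49). 17 · 14 = 238. Dividing by 49: 238 = 4·49 + 42. So (115 · 14) mod 49 = 42.

Final answer: 42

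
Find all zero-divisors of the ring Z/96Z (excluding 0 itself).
nonzero zero-divisors of Z/96Z = {2, 3, 4, 6, 8, 9, 10, 12, 14, 15, 16, 18, 20, 21, 22, 24, 26, 27, 28, 30, 32, 33, 34, 36, 38, 39, 40, 42, 44, 45, 46, 48, 50, 51, 52, 54, 56, 57, 58, 60, 62, 63, 64, 66, 68, 69, 70, 72, 74, 75, 76, 78, 80, 81, 82, 84, 86, 87, 88, 90, 92, 93, 94}

An element a ∈ Z/96Z (with a ≠ 0) is a zero-divisor iff gcd(a, 96) > 1 (because a is a unit precisely when gcd(a, n) = 1, and in Z/nZ every nonzero, non-unit element is a zero-divisor). Scan a = 1, ..., 95 and keep those with gcd(a, 96) > 1:
  gcd(2, 96) = 2, gcd(3, 96) = 3, gcd(4, 96) = 4, gcd(6, 96) = 6, gcd(8, 96) = 8, gcd(9, 96) = 3, gcd(10, 96) = 2, gcd(12, 96) = 12, gcd(14, 96) = 2, gcd(15, 96) = 3, gcd(16, 96) = 16, gcd(18, 96) = 6, gcd(20, 96) = 4, gcd(21, 96) = 3, gcd(22, 96) = 2, gcd(24, 96) = 24, gcd(26, 96) = 2, gcd(27, 96) = 3, gcd(28, 96) = 4, gcd(30, 96) = 6, gcd(32, 96) = 32, gcd(33, 96) = 3, gcd(34, 96) = 2, gcd(36, 96) = 12, gcd(38, 96) = 2, gcd(39, 96) = 3, gcd(40, 96) = 8, gcd(42, 96) = 6, gcd(44, 96) = 4, gcd(45, 96) = 3, gcd(46, 96) = 2, gcd(48, 96) = 48, gcd(50, 96) = 2, gcd(51, 96) = 3, gcd(52, 96) = 4, gcd(54, 96) = 6, gcd(56, 96) = 8, gcd(57, 96) = 3, gcd(58, 96) = 2, gcd(60, 96) = 12, gcd(62, 96) = 2, gcd(63, 96) = 3, gcd(64, 96) = 32, gcd(66, 96) = 6, gcd(68, 96) = 4, gcd(69, 96) = 3, gcd(70, 96) = 2, gcd(72, 96) = 24, gcd(74, 96) = 2, gcd(75, 96) = 3, gcd(76, 96) = 4, gcd(78, 96) = 6, gcd(80, 96) = 16, gcd(81, 96) = 3, gcd(82, 96) = 2, gcd(84, 96) = 12, gcd(86, 96) = 2, gcd(87, 96) = 3, gcd(88, 96) = 8, gcd(90, 96) = 6, gcd(92, 96) = 4, gcd(93, 96) = 3, gcd(94, 96) = 2.
All other a ∈ {1, ..., 95} have gcd(a, 96) = 1 and are units. So the nonzero zero-divisors are exactly the 63 values of a appearing in this scan.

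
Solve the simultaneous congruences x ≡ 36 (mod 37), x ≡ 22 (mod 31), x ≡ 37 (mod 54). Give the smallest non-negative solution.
The moduli 37, 31, 54 are pairwise coprime, so by the CRT there is a unique solution mod 37·31·54 = 61938.
Solve by successive substitution. Start with x ≡ 36 (mod 37).
  Combine with x ≡ 22 (mod 31): write x = 36 + 37·t and require 36 + 37·t ≡ 22 (mod 31), i.e. 37·t ≡ 22 − 36 ≡ 17 (mod 31). Since 37^(−1) ≡ 26 (mod 31) (37 ≡ 6 (mod 31)), t ≡ 26·17 ≡ 8 (mod 31). So x ≡ 36 + 37·8 = 332 (mod 1147).
  Combine with x ≡ 37 (mod 54): write x = 332 + 1147·t and require 332 + 1147·t ≡ 37 (mod 54), i.e. 1147·t ≡ 37 − 332 ≡ 29 (mod 54). Since 1147^(−1) ≡ 25 (mod 54) (1147 ≡ 13 (mod 54)), t ≡ 25·29 ≡ 23 (mod 54). So x ≡ 332 + 1147·23 = 26713 (mod 61938).
Unique solution in [0, 61938): x = 26713.

Final answer: x ≡ 26713 (mod 61938); the representative in [0, 61938) is 26713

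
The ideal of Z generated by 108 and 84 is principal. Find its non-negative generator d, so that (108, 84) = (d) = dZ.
(108, 84) = (12); d = 12

In the PID Z, (a, b) is generated by gcd(a, b). Compute gcd(108, 84) with the extended Euclidean algorithm, tracking rows (r, s, t) with s·108 + t·84 = r:
  row A: (108, 1, 0)   [1·108 + 0·84 = 108]
  row B: (84, 0, 1)   [0·108 + 1·84 = 84]
  108 = 1·84 + 24   → row C = row A − 1·row B = (24, 1, −1)   [check: 1·108 − 1·84 = 24]
  84 = 3·24 + 12   → row D = row B − 3·row C = (12, −3, 4)   [check: −3·108 + 4·84 = 12]
  24 = 2·12 + 0   → remainder 0, stop. gcd = 12 (last nonzero row D).
So gcd(108, 84) = 12, with Bézout identity −3·108 + 4·84 = 12. Containment (⊇): the Bézout identity exhibits 12 as an element of (108, 84), giving (12) ⊆ (108, 84). Containment (⊆): since 12 | 108 and 12 | 84 (108 = 12·9, 84 = 12·7), every Z-linear combination of 108 and 84 is divisible by 12, so (108, 84) ⊆ (12). Therefore (108, 84) = (12), d = 12.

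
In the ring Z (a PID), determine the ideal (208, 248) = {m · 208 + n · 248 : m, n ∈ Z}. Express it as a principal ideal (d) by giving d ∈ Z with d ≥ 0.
In the PID Z, (a, b) is generated by gcd(a, b). Compute gcd(248, 208) with the extended Euclidean algorithm, tracking rows (r, s, t) with s·248 + t·208 = r:
  row A: (248, 1, 0)   [1·248 + 0·208 = 248]
  row B: (208, 0, 1)   [0·248 + 1·208 = 208]
  248 = 1·208 + 40   → row C = row A − 1·row B = (40, 1, −1)   [check: 1·248 − 1·208 = 40]
  208 = 5·40 + 8   → row D = row B − 5·row C = (8, −5, 6)   [check: −5·248 + 6·208 = 8]
  40 = 5·8 + 0   → remainder 0, stop. gcd = 8 (last nonzero row D).
So gcd(208, 248) = 8, with Bézout identity −5·248 + 6·208 = 8. Containment (⊇): the Bézout identity exhibits 8 as an element of (208, 248), giving (8) ⊆ (208, 248). Containment (⊆): since 8 | 208 and 8 | 248 (208 = 8·26, 248 = 8·31), every Z-linear combination of 208 and 248 is divisible by 8, so (208, 248) ⊆ (8). Therefore (208, 248) = (8), d = 8.

Final answer: (208, 248) = (8); d = 8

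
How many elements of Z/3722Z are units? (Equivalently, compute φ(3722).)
An element a ∈ Z/3722Z is a unit iff gcd(a, 3722) = 1, so the number of units is φ(3722). φ is multiplicative, with φ(p^e) = p^e − p^(e−1). Factorise 3722 = 2 · 1861. Then
  φ(3722) = (2 − 1) · (1861 − 1) = 1 · 1860 = 1860.

Final answer: Z/3722Z has φ(3722) = 1860 units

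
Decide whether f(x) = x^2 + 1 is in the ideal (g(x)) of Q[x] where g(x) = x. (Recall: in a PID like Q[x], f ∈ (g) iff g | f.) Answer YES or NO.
NO

In Q[x] the ideal (g) consists of all multiples of g, so f ∈ (g) iff g | f, i.e. iff the remainder of f on division by g is 0. Divide f by g (g is monic, so eliminate the leading term of the running remainder at each step):
  leading term x^2: subtract (x)·g(x) = x^2, leaving 1
The remainder r(x) = 1 ≠ 0 (and deg r < deg g), so g ∤ f, i.e. f ∉ (g).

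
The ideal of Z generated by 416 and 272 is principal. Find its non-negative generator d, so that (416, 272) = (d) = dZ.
(416, 272) = (16); d = 16

In the PID Z, (a, b) is generated by gcd(a, b). Compute gcd(416, 272) with the extended Euclidean algorithm, tracking rows (r, s, t) with s·416 + t·272 = r:
  row A: (416, 1, 0)   [1·416 + 0·272 = 416]
  row B: (272, 0, 1)   [0·416 + 1·272 = 272]
  416 = 1·272 + 144   → row C = row A − 1·row B = (144, 1, −1)   [check: 1·416 − 1·272 = 144]
  272 = 1·144 + 128   → row D = row B − 1·row C = (128, −1, 2)   [check: −1·416 + 2·272 = 128]
  144 = 1·128 + 16   → row E = row C − 1·row D = (16, 2, −3)   [check: 2·416 − 3·272 = 16]
  128 = 8·16 + 0   → remainder 0, stop. gcd = 16 (last nonzero row E).
So gcd(416, 272) = 16, with Bézout identity 2·416 − 3·272 = 16. Containment (⊇): the Bézout identity exhibits 16 as an element of (416, 272), giving (16) ⊆ (416, 272). Containment (⊆): since 16 | 416 and 16 | 272 (416 = 16·26, 272 = 16·17), every Z-linear combination of 416 and 272 is divisible by 16, so (416, 272) ⊆ (16). Therefore (416, 272) = (16), d = 16.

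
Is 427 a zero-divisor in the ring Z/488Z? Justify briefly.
YES

gcd(427, 488) = 61 > 1, so 427 is not a unit in Z/488Z. In Z/nZ every nonzero non-unit is a zero-divisor: explicitly, take b = 488/gcd = 8 ≠ 0 (mod 488); then 427·8 = 3416 = 7·488, i.e. 427·8 ≡ 0 (mod 488). So 427 is a zero-divisor.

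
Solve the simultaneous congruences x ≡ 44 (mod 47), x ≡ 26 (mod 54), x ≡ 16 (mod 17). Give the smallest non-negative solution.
The moduli 47, 54, 17 are pairwise coprime, so by the CRT there is a unique solution mod 47·54·17 = 43146.
Solve by successive substitution. Start with x ≡ 44 (mod 47).
  Combine with x ≡ 26 (mod 54): write x = 44 + 47·t and require 44 + 47·t ≡ 26 (mod 54), i.e. 47·t ≡ 26 − 44 ≡ 36 (mod 54). Since 47^(−1) ≡ 23 (mod 54), t ≡ 23·36 ≡ 18 (mod 54). So x ≡ 44 + 47·18 = 890 (mod 2538).
  Combine with x ≡ 16 (mod 17): write x = 890 + 2538·t and require 890 + 2538·t ≡ 16 (mod 17), i.e. 2538·t ≡ 16 − 890 ≡ 10 (mod 17). Since 2538^(−1) ≡ 7 (mod 17) (2538 ≡ 5 (mod 17)), t ≡ 7·10 ≡ 2 (mod 17). So x ≡ 890 + 2538·2 = 5966 (mod 43146).
Unique solution in [0, 43146): x = 5966.

Final answer: x ≡ 5966 (mod 43146); the representative in [0, 43146) is 5966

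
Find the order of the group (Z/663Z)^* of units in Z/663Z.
|(Z/663Z)^*| = 384

(Z/663Z)^* consists of the classes a with gcd(a, 663) = 1, so its order is φ(663). φ is multiplicative, with φ(p^e) = p^e − p^(e−1). Factorise 663 = 3 · 13 · 17. Then
  φ(663) = (3 − 1) · (13 − 1) · (17 − 1) = 2 · 12 · 16 = 384.
Thus |(Z/663Z)^*| = 384.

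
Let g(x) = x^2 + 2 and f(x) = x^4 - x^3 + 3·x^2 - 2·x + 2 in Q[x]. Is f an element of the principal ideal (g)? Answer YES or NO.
YES

In Q[x] the ideal (g) consists of all multiples of g, so f ∈ (g) iff g | f, i.e. iff the remainder of f on division by g is 0. Divide f by g (g is monic, so eliminate the leading term of the running remainder at each step):
  leading term x^4: subtract (x^2)·g(x) = x^4 + 2·x^2, leaving -x^3 + x^2 - 2·x + 2
  leading term -x^3: subtract (-x)·g(x) = -x^3 - 2·x, leaving x^2 + 2
  leading term x^2: subtract (1)·g(x) = x^2 + 2, leaving 0
The remainder is 0, so f(x) = g(x) · h(x) with h(x) = x^2 - x + 1. Hence g | f, i.e. f ∈ (g).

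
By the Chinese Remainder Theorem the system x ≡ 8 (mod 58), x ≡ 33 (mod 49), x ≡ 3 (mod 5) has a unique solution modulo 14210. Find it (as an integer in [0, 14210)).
The moduli 58, 49, 5 are pairwise coprime, so by the CRT there is a unique solution mod 58·49·5 = 14210.
Solve by successive substitution. Start with x ≡ 8 (mod 58).
  Combine with x ≡ 33 (mod 49): write x = 8 + 58·t and require 8 + 58·t ≡ 33 (mod 49), i.e. 58·t ≡ 33 − 8 ≡ 25 (mod 49). Since 58^(−1) ≡ 11 (mod 49) (58 ≡ 9 (mod 49)), t ≡ 11·25 ≡ 30 (mod 49). So x ≡ 8 + 58·30 = 1748 (mod 2842).
  Combine with x ≡ 3 (mod 5): write x = 1748 + 2842·t and require 1748 + 2842·t ≡ 3 (mod 5), i.e. 2842·t ≡ 3 − 1748 ≡ 0 (mod 5). Since 2842^(−1) ≡ 3 (mod 5) (2842 ≡ 2 (mod 5)), t ≡ 3·0 ≡ 0 (mod 5). So x ≡ 1748 + 2842·0 = 1748 (mod 14210).
Unique solution in [0, 14210): x = 1748.

Final answer: x ≡ 1748 (mod 14210); the representative in [0, 14210) is 1748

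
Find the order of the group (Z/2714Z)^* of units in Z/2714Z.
(Z/2714Z)^* consists of the classes a with gcd(a, 2714) = 1, so its order is φ(2714). φ is multiplicative, with φ(p^e) = p^e − p^(e−1). Factorise 2714 = 2 · 23 · 59. Then
  φ(2714) = (2 − 1) · (23 − 1) · (59 − 1) = 1 · 22 · 58 = 1276.
Thus |(Z/2714Z)^*| = 1276.

Final answer: |(Z/2714Z)^*| = 1276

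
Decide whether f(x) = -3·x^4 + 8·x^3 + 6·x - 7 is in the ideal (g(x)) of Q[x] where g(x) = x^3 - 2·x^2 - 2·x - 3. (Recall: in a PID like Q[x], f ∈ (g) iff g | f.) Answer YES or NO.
In Q[x] the ideal (g) consists of all multiples of g, so f ∈ (g) iff g | f, i.e. iff the remainder of f on division by g is 0. Divide f by g (g is monic, so eliminate the leading term of the running remainder at each step):
  leading term -3·x^4: subtract (-3·x)·g(x) = -3·x^4 + 6·x^3 + 6·x^2 + 9·x, leaving 2·x^3 - 6·x^2 - 3·x - 7
  leading term 2·x^3: subtract (2)·g(x) = 2·x^3 - 4·x^2 - 4·x - 6, leaving -2·x^2 + x - 1
The remainder r(x) = -2·x^2 + x - 1 ≠ 0 (and deg r < deg g), so g ∤ f, i.e. f ∉ (g).

Final answer: NO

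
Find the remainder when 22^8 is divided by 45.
Use repeated squaring. Binary(8) = 1000. Walk through the bits of the exponent 8 left-to-right: at each bit after the leading one, square the running value, then multiply by 22 if the bit is 1 (always reducing mod 45):
  bit 1 = 1 (leading): start with 22.
  bit 2 = 0: square 22^2 = 484 ≡ 34 (mod 45).
  bit 3 = 0: square 34^2 = 1156 ≡ 31 (mod 45).
  bit 4 = 0: square 31^2 = 961 ≡ 16 (mod 45).
Final value: 22^8 ≡ 16 (mod 45).

Final answer: 16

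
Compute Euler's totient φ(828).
φ is multiplicative, with φ(p^e) = p^e − p^(e−1). Factorise 828 = 2^2 · 3^2 · 23. Then
  φ(828) = (2^2 − 2^1) · (3^2 − 3^1) · (23 − 1) = 2 · 6 · 22 = 264.

Final answer: φ(828) = 264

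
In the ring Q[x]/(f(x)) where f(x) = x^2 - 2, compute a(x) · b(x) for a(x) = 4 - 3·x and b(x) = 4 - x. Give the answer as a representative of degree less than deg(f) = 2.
a · b ≡ 22 - 16·x (mod f(x))

First multiply in Q[x] without reducing: a · b = 3·x^2 - 16·x + 16. Now divide by f(x) = x^2 - 2, eliminating the leading term at each step:
  leading term 3·x^2: subtract (3)·f(x) = 3·x^2 - 6, leaving 22 - 16·x
The degree is now < 2, so this is the remainder. Hence a · b ≡ 22 - 16·x in Q[x]/(f).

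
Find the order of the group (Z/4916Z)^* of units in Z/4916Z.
(Z/4916Z)^* consists of the classes a with gcd(a, 4916) = 1, so its order is φ(4916). φ is multiplicative, with φ(p^e) = p^e − p^(e−1). Factorise 4916 = 2^2 · 1229. Then
  φ(4916) = (2^2 − 2^1) · (1229 − 1) = 2 · 1228 = 2456.
Thus |(Z/4916Z)^*| = 2456.

Final answer: |(Z/4916Z)^*| = 2456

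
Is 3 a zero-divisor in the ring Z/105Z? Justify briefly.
YES

gcd(3, 105) = 3 > 1, so 3 is not a unit in Z/105Z. In Z/nZ every nonzero non-unit is a zero-divisor: explicitly, take b = 105/gcd = 35 ≠ 0 (mod 105); then 3·35 = 105 = 1·105, i.e. 3·35 ≡ 0 (mod 105). So 3 is a zero-divisor.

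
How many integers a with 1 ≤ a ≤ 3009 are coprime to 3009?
1856

The number of a ∈ {1, ..., 3009} with gcd(a, 3009) = 1 is by definition Euler's totient φ(3009). φ is multiplicative, with φ(p^e) = p^e − p^(e−1). Factorise 3009 = 3 · 17 · 59. Then
  φ(3009) = (3 − 1) · (17 − 1) · (59 − 1) = 2 · 16 · 58 = 1856.
So there are 1856 such integers.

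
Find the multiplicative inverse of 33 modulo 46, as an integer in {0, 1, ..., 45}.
33^(−1) ≡ 7 (mod 46)

Apply the extended Euclidean algorithm to (46, 33), tracking rows (r, s, t) with s·46 + t·33 = r. Each division r_prev = q·r_cur + r_new produces the new row as (previous row) − q·(current row):
  row A: (46, 1, 0)   [1·46 + 0·33 = 46]
  row B: (33, 0, 1)   [0·46 + 1·33 = 33]
  46 = 1·33 + 13   → row C = row A − 1·row B = (13, 1, −1)   [check: 1·46 − 1·33 = 13]
  33 = 2·13 + 7   → row D = row B − 2·row C = (7, −2, 3)   [check: −2·46 + 3·33 = 7]
  13 = 1·7 + 6   → row E = row C − 1·row D = (6, 3, −4)   [check: 3·46 − 4·33 = 6]
  7 = 1·6 + 1   → row F = row D − 1·row E = (1, −5, 7)   [check: −5·46 + 7·33 = 1]
  6 = 6·1 + 0   → remainder 0, stop. gcd = 1 (last nonzero row F).
The gcd is 1, so 33 is invertible mod 46. The last nonzero row gives −5·46 + 7·33 = 1, so t = 7. So 33^(−1) ≡ 7 (mod 46). Verify: 33 · 7 = 231 ≡ 1 (mod 46). ✓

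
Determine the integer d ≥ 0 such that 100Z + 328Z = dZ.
In the PID Z, (a, b) is generated by gcd(a, b). Compute gcd(328, 100) with the extended Euclidean algorithm, tracking rows (r, s, t) with s·328 + t·100 = r:
  row A: (328, 1, 0)   [1·328 + 0·100 = 328]
  row B: (100, 0, 1)   [0·328 + 1·100 = 100]
  328 = 3·100 + 28   → row C = row A − 3·row B = (28, 1, −3)   [check: 1·328 − 3·100 = 28]
  100 = 3·28 + 16   → row D = row B − 3·row C = (16, −3, 10)   [check: −3·328 + 10·100 = 16]
  28 = 1·16 + 12   → row E = row C − 1·row D = (12, 4, −13)   [check: 4·328 − 13·100 = 12]
  16 = 1·12 + 4   → row F = row D − 1·row E = (4, −7, 23)   [check: −7·328 + 23·100 = 4]
  12 = 3·4 + 0   → remainder 0, stop. gcd = 4 (last nonzero row F).
So gcd(100, 328) = 4, with Bézout identity −7·328 + 23·100 = 4. Containment (⊇): the Bézout identity exhibits 4 as an element of (100, 328), giving (4) ⊆ (100, 328). Containment (⊆): since 4 | 100 and 4 | 328 (100 = 4·25, 328 = 4·82), every Z-linear combination of 100 and 328 is divisible by 4, so (100, 328) ⊆ (4). Therefore (100, 328) = (4), d = 4.

Final answer: (100, 328) = (4); d = 4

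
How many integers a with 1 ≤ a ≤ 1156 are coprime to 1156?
The number of a ∈ {1, ..., 1156} with gcd(a, 1156) = 1 is by definition Euler's totient φ(1156). φ is multiplicative, with φ(p^e) = p^e − p^(e−1). Factorise 1156 = 2^2 · 17^2. Then
  φ(1156) = (2^2 − 2^1) · (17^2 − 17^1) = 2 · 272 = 544.
So there are 544 such integers.

Final answer: 544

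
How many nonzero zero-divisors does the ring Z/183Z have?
Z/183Z has 62 nonzero zero-divisors

In Z/183Z each nonzero element is either a unit (gcd with 183 is 1) or a zero-divisor (gcd > 1). The number of units is φ(183): factorise 183 = 3 · 61, so φ(183) = (3 − 1) · (61 − 1) = 2 · 60 = 120. The nonzero elements number 183 − 1 = 182. Hence the nonzero zero-divisors number 182 − 120 = 62.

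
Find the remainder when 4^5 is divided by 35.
Use repeated squaring. Binary(5) = 101. Walk through the bits of the exponent 5 left-to-right: at each bit after the leading one, square the running value, then multiply by 4 if the bit is 1 (always reducing mod 35):
  bit 1 = 1 (leading): start with 4.
  bit 2 = 0: square 4^2 = 16 (mod 35).
  bit 3 = 1: square 16^2 = 256 ≡ 11; bit is 1, so multiply 11·4 = 44 ≡ 9 (mod 35).
Final value: 4^5 ≡ 9 (mod 35).

Final answer: 9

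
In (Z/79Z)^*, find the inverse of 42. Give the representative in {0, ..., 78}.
42^(−1) ≡ 32 (mod 79)

Apply the extended Euclidean algorithm to (79, 42), tracking rows (r, s, t) with s·79 + t·42 = r. Each division r_prev = q·r_cur + r_new produces the new row as (previous row) − q·(current row):
  row A: (79, 1, 0)   [1·79 + 0·42 = 79]
  row B: (42, 0, 1)   [0·79 + 1·42 = 42]
  79 = 1·42 + 37   → row C = row A − 1·row B = (37, 1, −1)   [check: 1·79 − 1·42 = 37]
  42 = 1·37 + 5   → row D = row B − 1·row C = (5, −1, 2)   [check: −1·79 + 2·42 = 5]
  37 = 7·5 + 2   → row E = row C − 7·row D = (2, 8, −15)   [check: 8·79 − 15·42 = 2]
  5 = 2·2 + 1   → row F = row D − 2·row E = (1, −17, 32)   [check: −17·79 + 32·42 = 1]
  2 = 2·1 + 0   → remainder 0, stop. gcd = 1 (last nonzero row F).
The gcd is 1, so 42 is invertible mod 79. The last nonzero row gives −17·79 + 32·42 = 1, so t = 32. So 42^(−1) ≡ 32 (mod 79). Verify: 42 · 32 = 1344 ≡ 1 (mod 79). ✓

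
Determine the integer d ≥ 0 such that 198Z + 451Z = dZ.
In the PID Z, (a, b) is generated by gcd(a, b). Compute gcd(451, 198) with the extended Euclidean algorithm, tracking rows (r, s, t) with s·451 + t·198 = r:
  row A: (451, 1, 0)   [1·451 + 0·198 = 451]
  row B: (198, 0, 1)   [0·451 + 1·198 = 198]
  451 = 2·198 + 55   → row C = row A − 2·row B = (55, 1, −2)   [check: 1·451 − 2·198 = 55]
  198 = 3·55 + 33   → row D = row B − 3·row C = (33, −3, 7)   [check: −3·451 + 7·198 = 33]
  55 = 1·33 + 22   → row E = row C − 1·row D = (22, 4, −9)   [check: 4·451 − 9·198 = 22]
  33 = 1·22 + 11   → row F = row D − 1·row E = (11, −7, 16)   [check: −7·451 + 16·198 = 11]
  22 = 2·11 + 0   → remainder 0, stop. gcd = 11 (last nonzero row F).
So gcd(198, 451) = 11, with Bézout identity −7·451 + 16·198 = 11. Containment (⊇): the Bézout identity exhibits 11 as an element of (198, 451), giving (11) ⊆ (198, 451). Containment (⊆): since 11 | 198 and 11 | 451 (198 = 11·18, 451 = 11·41), every Z-linear combination of 198 and 451 is divisible by 11, so (198, 451) ⊆ (11). Therefore (198, 451) = (11), d = 11.

Final answer: (198, 451) = (11); d = 11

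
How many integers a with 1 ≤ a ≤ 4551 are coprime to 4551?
The number of a ∈ {1, ..., 4551} with gcd(a, 4551) = 1 is by definition Euler's totient φ(4551). φ is multiplicative, with φ(p^e) = p^e − p^(e−1). Factorise 4551 = 3 · 37 · 41. Then
  φ(4551) = (3 − 1) · (37 − 1) · (41 − 1) = 2 · 36 · 40 = 2880.
So there are 2880 such integers.

Final answer: 2880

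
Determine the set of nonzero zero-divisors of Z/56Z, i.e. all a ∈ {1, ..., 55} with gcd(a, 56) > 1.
An element a ∈ Z/56Z (with a ≠ 0) is a zero-divisor iff gcd(a, 56) > 1 (because a is a unit precisely when gcd(a, n) = 1, and in Z/nZ every nonzero, non-unit element is a zero-divisor). Scan a = 1, ..., 55 and keep those with gcd(a, 56) > 1:
  gcd(2, 56) = 2, gcd(4, 56) = 4, gcd(6, 56) = 2, gcd(7, 56) = 7, gcd(8, 56) = 8, gcd(10, 56) = 2, gcd(12, 56) = 4, gcd(14, 56) = 14, gcd(16, 56) = 8, gcd(18, 56) = 2, gcd(20, 56) = 4, gcd(21, 56) = 7, gcd(22, 56) = 2, gcd(24, 56) = 8, gcd(26, 56) = 2, gcd(28, 56) = 28, gcd(30, 56) = 2, gcd(32, 56) = 8, gcd(34, 56) = 2, gcd(35, 56) = 7, gcd(36, 56) = 4, gcd(38, 56) = 2, gcd(40, 56) = 8, gcd(42, 56) = 14, gcd(44, 56) = 4, gcd(46, 56) = 2, gcd(48, 56) = 8, gcd(49, 56) = 7, gcd(50, 56) = 2, gcd(52, 56) = 4, gcd(54, 56) = 2.
All other a ∈ {1, ..., 55} have gcd(a, 56) = 1 and are units. So the nonzero zero-divisors are exactly the 31 values of a appearing in this scan.

Final answer: nonzero zero-divisors of Z/56Z = {2, 4, 6, 7, 8, 10, 12, 14, 16, 18, 20, 21, 22, 24, 26, 28, 30, 32, 34, 35, 36, 38, 40, 42, 44, 46, 48, 49, 50, 52, 54}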